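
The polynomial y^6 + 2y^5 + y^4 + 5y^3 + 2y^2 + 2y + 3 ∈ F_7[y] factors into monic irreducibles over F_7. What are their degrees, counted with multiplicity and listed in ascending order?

Write g(y) = y^6 + 2y^5 + y^4 + 5y^3 + 2y^2 + 2y + 3.
Complete factorization: g(y) = (y^6 + 2y^5 + y^4 + 5y^3 + 2y^2 + 2y + 3).
Factor degrees with multiplicity: 6 = 6.

6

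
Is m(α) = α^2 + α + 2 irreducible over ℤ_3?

Check for roots in ℤ_3: m(0) = 2; m(1) = 1; m(2) = 2.
No roots. A degree-2 polynomial over a field with no linear factor is irreducible.

Yes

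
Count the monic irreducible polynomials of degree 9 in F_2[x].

56

By the necklace-counting formula, N_2(9) = (1/9) Σ_{d|9} μ(9/d)·2^d.
Divisors of 9: 1, 3, 9; μ(9/d) for each: 0, -1, 1.
Σ = − 2^3 + 2^9 = 504.
N = 504/9 = 56.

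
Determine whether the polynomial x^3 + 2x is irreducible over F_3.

Write f(x) = x^3 + 2x.
Check for roots in F_3: f(0) = 0 → root; f(1) = 0 → root; f(2) = 0 → root.
f(0) = 0, so (x) divides f(x); f is reducible.

No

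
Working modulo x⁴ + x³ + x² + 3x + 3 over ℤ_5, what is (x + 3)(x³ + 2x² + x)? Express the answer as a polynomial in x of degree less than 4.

Multiply in ℤ_5[x]: (x + 3)·(x³ + 2x² + x) = x⁴ + 2x² + 3x.
Reduce using x⁴ ≡ 4x³ + 4x² + 2x + 2 (mod x⁴ + x³ + x² + 3x + 3).
Reduced: 4x³ + x² + 2.

4x^3 + x^2 + 2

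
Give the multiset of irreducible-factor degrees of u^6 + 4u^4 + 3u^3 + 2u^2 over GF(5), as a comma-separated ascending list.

1, 1, 1, 1, 1, 1

Write g(u) = u^6 + 4u^4 + 3u^3 + 2u^2.
Roots in GF(5): g(0) = 0 → root; g(1) = 0 → root; g(2) = 0 → root; g(3) = 2; g(4) = 4.
Linear factors from roots: (u), (u + 4), (u + 3).
Complete factorization: g(u) = (u + 3)·(u)^2·(u + 4)^3.
Factor degrees with multiplicity: 1 + 1 + 1 + 1 + 1 + 1 = 6.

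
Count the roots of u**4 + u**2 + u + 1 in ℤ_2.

Write g(u) = u**4 + u**2 + u + 1.
Evaluate at each of the 2 elements of ℤ_2:
g(0) = 1; g(1) = 0 → root.
Roots: {1}.

1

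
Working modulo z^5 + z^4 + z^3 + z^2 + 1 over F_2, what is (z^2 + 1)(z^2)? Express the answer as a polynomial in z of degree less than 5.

Multiply in F_2[z]: (z^2 + 1)·(z^2) = z^4 + z^2.
Reduced: z^4 + z^2.

z^4 + z^2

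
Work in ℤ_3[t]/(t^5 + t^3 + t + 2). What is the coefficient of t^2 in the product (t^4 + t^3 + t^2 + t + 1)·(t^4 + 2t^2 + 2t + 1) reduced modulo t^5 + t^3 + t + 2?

1

Multiply in ℤ_3[t]: (t^4 + t^3 + t^2 + t + 1)·(t^4 + 2t^2 + 2t + 1) = t^8 + t^7 + 2t^5 + 2t^3 + 2t^2 + 1.
Reduce using t^5 ≡ 2t^3 + 2t + 1 (mod t^5 + t^3 + t + 2).
Reduced: t^3 + t^2 + t + 2.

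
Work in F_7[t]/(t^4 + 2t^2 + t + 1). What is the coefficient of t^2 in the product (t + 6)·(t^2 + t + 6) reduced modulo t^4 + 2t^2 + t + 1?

0

Multiply in F_7[t]: (t + 6)·(t^2 + t + 6) = t^3 + 5t + 1.
Reduced: t^3 + 5t + 1.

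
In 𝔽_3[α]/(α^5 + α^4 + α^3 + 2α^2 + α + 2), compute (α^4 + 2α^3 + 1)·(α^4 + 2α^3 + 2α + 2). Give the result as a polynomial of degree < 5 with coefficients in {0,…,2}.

Multiply in 𝔽_3[α]: (α^4 + 2α^3 + 1)·(α^4 + 2α^3 + 2α + 2) = α^8 + α^7 + α^6 + 2α^5 + α^4 + 2α + 2.
Reduce using α^5 ≡ 2α^4 + 2α^3 + α^2 + 2α + 1 (mod α^5 + α^4 + α^3 + 2α^2 + α + 2).
Reduced: α^3 + 2α + 2.

α^3 + 2α + 2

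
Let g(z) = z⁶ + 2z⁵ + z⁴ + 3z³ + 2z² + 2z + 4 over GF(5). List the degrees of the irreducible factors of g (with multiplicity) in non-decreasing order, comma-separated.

1, 1, 1, 3

Roots in GF(5): g(0) = 4; g(1) = 0 → root; g(2) = 4; g(3) = 0 → root; g(4) = 1.
Linear factors from roots: (z + 4), (z + 2).
Complete factorization: g(z) = (z + 2)·(z + 4)^2·(z³ + 2z² + 4z + 2).
Factor degrees with multiplicity: 1 + 1 + 1 + 3 = 6.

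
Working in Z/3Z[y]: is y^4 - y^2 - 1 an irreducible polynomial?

Write m(y) = y^4 - y^2 - 1.
Check for roots in Z/3Z: m(0) = 2; m(1) = 2; m(2) = 2.
No roots, so no linear factors.
Monic irreducibles of degree 2 over GF(3): y^2 + 1, y^2 + y - 1, y^2 - y - 1.
None of them divide m (all give nonzero remainder).
No irreducible factor of degree ≤ 2 exists, so m is irreducible over GF(3).

Yes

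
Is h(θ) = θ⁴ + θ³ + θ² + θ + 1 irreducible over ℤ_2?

Check for roots in ℤ_2: h(0) = 1; h(1) = 1.
No roots, so no linear factors.
Monic irreducibles of degree 2 over GF(2): θ² + θ + 1.
None of them divide h (all give nonzero remainder).
No irreducible factor of degree ≤ 2 exists, so h is irreducible over GF(2).

Yes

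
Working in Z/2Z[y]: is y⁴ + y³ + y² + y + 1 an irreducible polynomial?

Write P(y) = y⁴ + y³ + y² + y + 1.
Check for roots in Z/2Z: P(0) = 1; P(1) = 1.
No roots, so no linear factors.
Monic irreducibles of degree 2 over GF(2): y² + y + 1.
None of them divide P (all give nonzero remainder).
No irreducible factor of degree ≤ 2 exists, so P is irreducible over GF(2).

Yes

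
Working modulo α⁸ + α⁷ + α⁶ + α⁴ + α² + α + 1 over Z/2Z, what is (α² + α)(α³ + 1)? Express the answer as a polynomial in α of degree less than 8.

Multiply in Z/2Z[α]: (α² + α)·(α³ + 1) = α⁵ + α⁴ + α² + α.
Reduced: α⁵ + α⁴ + α² + α.

α^5 + α^4 + α^2 + α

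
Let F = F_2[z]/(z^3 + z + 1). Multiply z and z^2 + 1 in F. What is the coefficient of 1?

1

Multiply in F_2[z]: (z)·(z^2 + 1) = z^3 + z.
Reduce using z^3 ≡ z + 1 (mod z^3 + z + 1).
Reduced: 1.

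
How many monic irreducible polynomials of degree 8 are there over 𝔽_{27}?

By the necklace-counting formula, N_27(8) = (1/8) Σ_{d|8} μ(8/d)·27^d.
Divisors of 8: 1, 2, 4, 8; μ(8/d) for each: 0, 0, -1, 1.
Σ = − 27^4 + 27^8 = 282429005040.
N = 282429005040/8 = 35303625630.

35303625630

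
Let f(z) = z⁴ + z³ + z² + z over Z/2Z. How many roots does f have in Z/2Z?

2

Evaluate at each of the 2 elements of Z/2Z:
f(0) = 0 → root; f(1) = 0 → root.
Roots: {0, 1}.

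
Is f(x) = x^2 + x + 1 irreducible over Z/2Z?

Yes

Check for roots in Z/2Z: f(0) = 1; f(1) = 1.
No roots. A degree-2 polynomial over a field with no linear factor is irreducible.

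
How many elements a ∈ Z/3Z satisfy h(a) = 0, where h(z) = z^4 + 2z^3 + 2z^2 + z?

3

Evaluate at each of the 3 elements of Z/3Z:
h(0) = 0 → root; h(1) = 0 → root; h(2) = 0 → root.
Roots: {0, 1, 2}.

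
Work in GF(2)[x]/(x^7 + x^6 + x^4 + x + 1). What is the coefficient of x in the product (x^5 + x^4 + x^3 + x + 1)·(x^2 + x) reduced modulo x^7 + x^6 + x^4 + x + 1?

0

Multiply in GF(2)[x]: (x^5 + x^4 + x^3 + x + 1)·(x^2 + x) = x^7 + x^4 + x^3 + x.
Reduce using x^7 ≡ x^6 + x^4 + x + 1 (mod x^7 + x^6 + x^4 + x + 1).
Reduced: x^6 + x^3 + 1.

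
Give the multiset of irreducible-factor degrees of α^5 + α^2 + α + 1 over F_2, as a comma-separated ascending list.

Write h(α) = α^5 + α^2 + α + 1.
Roots in F_2: h(0) = 1; h(1) = 0 → root.
Linear factors from roots: (α + 1).
Complete factorization: h(α) = (α + 1)^2·(α^3 + α + 1).
Factor degrees with multiplicity: 1 + 1 + 3 = 5.

1, 1, 3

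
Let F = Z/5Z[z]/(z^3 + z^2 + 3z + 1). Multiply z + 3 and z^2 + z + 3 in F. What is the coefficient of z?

3

Multiply in Z/5Z[z]: (z + 3)·(z^2 + z + 3) = z^3 + 4z^2 + z + 4.
Reduce using z^3 ≡ 4z^2 + 2z + 4 (mod z^3 + z^2 + 3z + 1).
Reduced: 3z^2 + 3z + 3.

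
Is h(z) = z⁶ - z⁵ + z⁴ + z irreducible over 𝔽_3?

No

Check for roots in 𝔽_3: h(0) = 0 → root; h(1) = 2; h(2) = 2.
h(0) = 0, so (z) divides h(z); h is reducible.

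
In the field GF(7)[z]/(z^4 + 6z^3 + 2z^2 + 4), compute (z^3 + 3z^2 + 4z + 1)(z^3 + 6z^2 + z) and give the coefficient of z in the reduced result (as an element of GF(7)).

3

Multiply in GF(7)[z]: (z^3 + 3z^2 + 4z + 1)·(z^3 + 6z^2 + z) = z^6 + 2z^5 + 2z^4 + 3z^2 + z.
Reduce using z^4 ≡ z^3 + 5z^2 + 3 (mod z^4 + 6z^3 + 2z^2 + 4).
Reduced: 4z^3 + 3z + 2.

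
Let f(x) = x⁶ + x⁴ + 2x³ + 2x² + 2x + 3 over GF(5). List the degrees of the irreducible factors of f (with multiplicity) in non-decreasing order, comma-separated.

6

Roots in GF(5): f(0) = 3; f(1) = 1; f(2) = 1; f(3) = 1; f(4) = 3.
Complete factorization: f(x) = (x⁶ + x⁴ + 2x³ + 2x² + 2x + 3).
Factor degrees with multiplicity: 6 = 6.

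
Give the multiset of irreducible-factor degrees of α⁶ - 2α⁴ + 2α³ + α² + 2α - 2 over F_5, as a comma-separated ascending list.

6

Write f(α) = α⁶ - 2α⁴ + 2α³ + α² + 2α - 2.
Roots in F_5: f(0) = 3; f(1) = 2; f(2) = 4; f(3) = 4; f(4) = 4.
Complete factorization: f(α) = (α⁶ - 2α⁴ + 2α³ + α² + 2α - 2).
Factor degrees with multiplicity: 6 = 6.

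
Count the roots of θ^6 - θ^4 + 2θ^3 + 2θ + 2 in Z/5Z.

Write g(θ) = θ^6 - θ^4 + 2θ^3 + 2θ + 2.
Evaluate at each of the 5 elements of Z/5Z:
g(0) = 2; g(1) = 1; g(2) = 0 → root; g(3) = 0 → root; g(4) = 3.
Roots: {2, 3}.

2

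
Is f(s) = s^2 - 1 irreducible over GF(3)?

No

Check for roots in GF(3): f(0) = 2; f(1) = 0 → root; f(2) = 0 → root.
f(1) = 0, so (s − 1) divides f(s); f is reducible.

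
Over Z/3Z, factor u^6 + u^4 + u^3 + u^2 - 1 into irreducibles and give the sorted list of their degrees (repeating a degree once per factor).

1, 1, 4

Write f(u) = u^6 + u^4 + u^3 + u^2 - 1.
Roots in Z/3Z: f(0) = 2; f(1) = 0 → root; f(2) = 1.
Linear factors from roots: (u - 1).
Complete factorization: f(u) = (u - 1)^2·(u^4 - u^3 + u^2 + u - 1).
Factor degrees with multiplicity: 1 + 1 + 4 = 6.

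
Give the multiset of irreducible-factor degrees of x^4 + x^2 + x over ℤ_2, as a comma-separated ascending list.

Write f(x) = x^4 + x^2 + x.
Roots in ℤ_2: f(0) = 0 → root; f(1) = 1.
Linear factors from roots: (x).
Complete factorization: f(x) = (x)·(x^3 + x + 1).
Factor degrees with multiplicity: 1 + 3 = 4.

1, 3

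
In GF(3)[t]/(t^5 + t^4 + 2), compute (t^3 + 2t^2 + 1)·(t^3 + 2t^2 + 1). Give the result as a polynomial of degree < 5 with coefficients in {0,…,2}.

Multiply in GF(3)[t]: (t^3 + 2t^2 + 1)·(t^3 + 2t^2 + 1) = t^6 + t^5 + t^4 + 2t^3 + t^2 + 1.
Reduce using t^5 ≡ 2t^4 + 1 (mod t^5 + t^4 + 2).
Reduced: t^4 + 2t^3 + t^2 + t + 1.

t^4 + 2t^3 + t^2 + t + 1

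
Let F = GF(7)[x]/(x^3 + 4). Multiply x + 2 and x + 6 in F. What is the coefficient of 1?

Multiply in GF(7)[x]: (x + 2)·(x + 6) = x^2 + x + 5.
Reduced: x^2 + x + 5.

5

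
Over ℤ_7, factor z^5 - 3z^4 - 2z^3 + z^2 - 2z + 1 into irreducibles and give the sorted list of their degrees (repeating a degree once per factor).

Write f(z) = z^5 - 3z^4 - 2z^3 + z^2 - 2z + 1.
Complete factorization: f(z) = (z^5 - 3z^4 - 2z^3 + z^2 - 2z + 1).
Factor degrees with multiplicity: 5 = 5.

5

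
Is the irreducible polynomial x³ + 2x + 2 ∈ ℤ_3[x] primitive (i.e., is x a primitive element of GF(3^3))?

No

Write f(x) = x³ + 2x + 2.
|GF(3^3)^×| = 3^3 − 1 = 26. Prime factorization: 26 = 2·13.
f is primitive ⇔ x has order 26 in GF(3)[x]/(f), i.e. x^(26/q) ≠ 1 for each prime q | 26.
x^(13) mod f = 1
x^(2) mod f = x².
Since x^(13) = 1, the order of x divides 13 < 26; not primitive.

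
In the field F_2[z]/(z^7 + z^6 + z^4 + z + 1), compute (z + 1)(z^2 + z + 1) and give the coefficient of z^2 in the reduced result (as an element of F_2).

Multiply in F_2[z]: (z + 1)·(z^2 + z + 1) = z^3 + 1.
Reduced: z^3 + 1.

0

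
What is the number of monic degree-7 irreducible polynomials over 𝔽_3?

312

Gauss's count: N_{3}(7) = (1/7) Σ_{d|7} μ(7/d)·3^d.
Divisors of 7: 1, 7; μ(7/d) for each: -1, 1.
Σ = − 3^1 + 3^7 = 2184.
N = 2184/7 = 312.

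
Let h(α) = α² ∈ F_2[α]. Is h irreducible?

No

Check for roots in F_2: h(0) = 0 → root; h(1) = 1.
h(0) = 0, so (α) divides h(α); h is reducible.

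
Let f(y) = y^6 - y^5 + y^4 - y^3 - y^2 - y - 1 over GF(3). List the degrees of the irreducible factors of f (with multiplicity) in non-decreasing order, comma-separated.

1, 1, 2, 2

Roots in GF(3): f(0) = 2; f(1) = 0 → root; f(2) = 0 → root.
Linear factors from roots: (y - 1), (y + 1).
Complete factorization: f(y) = (y + 1)·(y - 1)·(y^2 + y - 1)^2.
Factor degrees with multiplicity: 1 + 1 + 2 + 2 = 6.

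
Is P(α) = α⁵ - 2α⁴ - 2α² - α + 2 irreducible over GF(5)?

Check for roots in GF(5): P(0) = 2; P(1) = 3; P(2) = 2; P(3) = 2; P(4) = 3.
No roots, so no linear factors.
Degree-2 irreducible divisors: test the 10 monic irreducibles of degree 2 over GF(5).
None of them divide P (all give nonzero remainder).
No irreducible factor of degree ≤ 2 exists, so P is irreducible over GF(5).

Yes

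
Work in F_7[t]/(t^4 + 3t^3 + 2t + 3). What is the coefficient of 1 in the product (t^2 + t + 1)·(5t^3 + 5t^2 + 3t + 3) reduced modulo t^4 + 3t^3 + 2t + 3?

Multiply in F_7[t]: (t^2 + t + 1)·(5t^3 + 5t^2 + 3t + 3) = 5t^5 + 3t^4 + 6t^3 + 4t^2 + 6t + 3.
Reduce using t^4 ≡ 4t^3 + 5t + 4 (mod t^4 + 3t^3 + 2t + 3).
Reduced: t^2 + t + 4.

4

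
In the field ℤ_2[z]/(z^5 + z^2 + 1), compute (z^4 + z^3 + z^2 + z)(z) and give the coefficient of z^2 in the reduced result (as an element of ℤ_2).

Multiply in ℤ_2[z]: (z^4 + z^3 + z^2 + z)·(z) = z^5 + z^4 + z^3 + z^2.
Reduce using z^5 ≡ z^2 + 1 (mod z^5 + z^2 + 1).
Reduced: z^4 + z^3 + 1.

0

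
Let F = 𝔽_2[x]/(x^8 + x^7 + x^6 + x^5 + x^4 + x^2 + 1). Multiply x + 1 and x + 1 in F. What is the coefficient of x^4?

Multiply in 𝔽_2[x]: (x + 1)·(x + 1) = x^2 + 1.
Reduced: x^2 + 1.

0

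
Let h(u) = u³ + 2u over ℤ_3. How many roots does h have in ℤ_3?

3

Evaluate at each of the 3 elements of ℤ_3:
h(0) = 0 → root; h(1) = 0 → root; h(2) = 0 → root.
Roots: {0, 1, 2}.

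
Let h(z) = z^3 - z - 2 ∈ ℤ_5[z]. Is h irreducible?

Check for roots in ℤ_5: h(0) = 3; h(1) = 3; h(2) = 4; h(3) = 2; h(4) = 3.
No roots. A degree-3 polynomial over a field with no linear factor is irreducible.

Yes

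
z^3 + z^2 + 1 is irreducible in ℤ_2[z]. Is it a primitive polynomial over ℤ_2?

Write f(z) = z^3 + z^2 + 1.
|GF(2^3)^×| = 2^3 − 1 = 7. Prime factorization: 7 = 7.
f is primitive ⇔ z has order 7 in GF(2)[z]/(f), i.e. z^(7/q) ≠ 1 for each prime q | 7.
z^(1) mod f = z.
None equal 1, so z has full order 7; f is primitive.

Yes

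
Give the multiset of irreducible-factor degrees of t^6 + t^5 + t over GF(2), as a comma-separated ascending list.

1, 2, 3

Write h(t) = t^6 + t^5 + t.
Roots in GF(2): h(0) = 0 → root; h(1) = 1.
Linear factors from roots: (t).
Complete factorization: h(t) = (t)·(t^2 + t + 1)·(t^3 + t + 1).
Factor degrees with multiplicity: 1 + 2 + 3 = 6.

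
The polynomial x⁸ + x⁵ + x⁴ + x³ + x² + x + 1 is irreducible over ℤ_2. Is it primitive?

No

Write f(x) = x⁸ + x⁵ + x⁴ + x³ + x² + x + 1.
|GF(2^8)^×| = 2^8 − 1 = 255. Prime factorization: 255 = 3·5·17.
f is primitive ⇔ x has order 255 in GF(2)[x]/(f), i.e. x^(255/q) ≠ 1 for each prime q | 255.
x^(85) mod f = 1
x^(51) mod f = x⁷ + x⁵ + x³ + x² + x + 1.
x^(15) mod f = x⁶ + x³ + x + 1.
Since x^(85) = 1, the order of x divides 85 < 255; not primitive.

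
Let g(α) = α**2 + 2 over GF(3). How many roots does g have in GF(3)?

2

Evaluate at each of the 3 elements of GF(3):
g(0) = 2; g(1) = 0 → root; g(2) = 0 → root.
Roots: {1, 2}.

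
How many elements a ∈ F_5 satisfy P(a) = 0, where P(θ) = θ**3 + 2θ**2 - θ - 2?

Evaluate at each of the 5 elements of F_5:
P(0) = 3; P(1) = 0 → root; P(2) = 2; P(3) = 0 → root; P(4) = 0 → root.
Roots: {1, 3, 4}.

3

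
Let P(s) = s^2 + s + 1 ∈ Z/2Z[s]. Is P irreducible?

Check for roots in Z/2Z: P(0) = 1; P(1) = 1.
No roots. A degree-2 polynomial over a field with no linear factor is irreducible.

Yes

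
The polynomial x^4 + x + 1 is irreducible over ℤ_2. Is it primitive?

Write f(x) = x^4 + x + 1.
|GF(2^4)^×| = 2^4 − 1 = 15. Prime factorization: 15 = 3·5.
f is primitive ⇔ x has order 15 in GF(2)[x]/(f), i.e. x^(15/q) ≠ 1 for each prime q | 15.
x^(5) mod f = x^2 + x.
x^(3) mod f = x^3.
None equal 1, so x has full order 15; f is primitive.

Yes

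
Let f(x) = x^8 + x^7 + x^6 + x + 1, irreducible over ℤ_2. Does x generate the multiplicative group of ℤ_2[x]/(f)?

Yes

|GF(2^8)^×| = 2^8 − 1 = 255. Prime factorization: 255 = 3·5·17.
f is primitive ⇔ x has order 255 in GF(2)[x]/(f), i.e. x^(255/q) ≠ 1 for each prime q | 255.
x^(85) mod f = x^7 + x^5 + x^3 + x^2.
x^(51) mod f = x^7 + x^4 + x + 1.
x^(15) mod f = x^7 + x^6 + x^5 + x^3 + x^2 + x.
None equal 1, so x has full order 255; f is primitive.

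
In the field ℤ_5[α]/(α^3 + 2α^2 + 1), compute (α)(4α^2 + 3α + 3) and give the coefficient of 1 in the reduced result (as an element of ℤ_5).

1

Multiply in ℤ_5[α]: (α)·(4α^2 + 3α + 3) = 4α^3 + 3α^2 + 3α.
Reduce using α^3 ≡ 3α^2 + 4 (mod α^3 + 2α^2 + 1).
Reduced: 3α + 1.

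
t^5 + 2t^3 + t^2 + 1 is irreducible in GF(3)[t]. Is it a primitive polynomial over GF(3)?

Yes

Write f(t) = t^5 + 2t^3 + t^2 + 1.
|GF(3^5)^×| = 3^5 − 1 = 242. Prime factorization: 242 = 2·11^2.
f is primitive ⇔ t has order 242 in GF(3)[t]/(f), i.e. t^(242/q) ≠ 1 for each prime q | 242.
t^(121) mod f = 2.
t^(22) mod f = t^2 + 2t + 2.
None equal 1, so t has full order 242; f is primitive.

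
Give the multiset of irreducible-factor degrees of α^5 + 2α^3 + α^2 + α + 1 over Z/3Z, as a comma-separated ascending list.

1, 2, 2

Write h(α) = α^5 + 2α^3 + α^2 + α + 1.
Roots in Z/3Z: h(0) = 1; h(1) = 0 → root; h(2) = 1.
Linear factors from roots: (α + 2).
Complete factorization: h(α) = (α + 2)·(α^2 + 1)·(α^2 + α + 2).
Factor degrees with multiplicity: 1 + 2 + 2 = 5.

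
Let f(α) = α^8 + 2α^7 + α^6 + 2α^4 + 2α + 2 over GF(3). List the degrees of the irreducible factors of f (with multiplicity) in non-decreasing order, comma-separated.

8

Roots in GF(3): f(0) = 2; f(1) = 1; f(2) = 2.
Complete factorization: f(α) = (α^8 + 2α^7 + α^6 + 2α^4 + 2α + 2).
Factor degrees with multiplicity: 8 = 8.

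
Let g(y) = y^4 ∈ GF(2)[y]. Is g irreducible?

No

Check for roots in GF(2): g(0) = 0 → root; g(1) = 1.
g(0) = 0, so (y) divides g(y); g is reducible.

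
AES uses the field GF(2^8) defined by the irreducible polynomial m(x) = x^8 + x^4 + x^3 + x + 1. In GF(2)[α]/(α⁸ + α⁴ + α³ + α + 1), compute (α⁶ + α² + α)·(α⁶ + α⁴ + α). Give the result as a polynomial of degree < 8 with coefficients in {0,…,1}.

α^7 + α^5 + α^4

Multiply in GF(2)[α]: (α⁶ + α² + α)·(α⁶ + α⁴ + α) = α¹² + α¹⁰ + α⁸ + α⁶ + α⁵ + α³ + α².
Reduce using α⁸ ≡ α⁴ + α³ + α + 1 (mod α⁸ + α⁴ + α³ + α + 1).
Reduced: α⁷ + α⁵ + α⁴.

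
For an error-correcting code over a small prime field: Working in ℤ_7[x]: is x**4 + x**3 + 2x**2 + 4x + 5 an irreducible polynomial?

Yes

Write m(x) = x**4 + x**3 + 2x**2 + 4x + 5.
Check for roots in ℤ_7: m(0) = 5; m(1) = 6; m(2) = 3; m(3) = 3; m(4) = 2; m(5) = 6; m(6) = 3.
No roots, so no linear factors.
Degree-2 irreducible divisors: test the 21 monic irreducibles of degree 2 over GF(7).
None of them divide m (all give nonzero remainder).
No irreducible factor of degree ≤ 2 exists, so m is irreducible over GF(7).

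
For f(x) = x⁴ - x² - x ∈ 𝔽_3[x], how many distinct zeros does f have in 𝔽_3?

1

Evaluate at each of the 3 elements of 𝔽_3:
f(0) = 0 → root; f(1) = 2; f(2) = 1.
Roots: {0}.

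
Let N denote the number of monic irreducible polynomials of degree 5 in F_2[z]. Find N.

The number of monic irreducibles of degree 5 over GF(2) is (1/5)·Σ_{d∣5} μ(5/d) 2^d.
Divisors of 5: 1, 5; μ(5/d) for each: -1, 1.
Σ = − 2^1 + 2^5 = 30.
N = 30/5 = 6.

6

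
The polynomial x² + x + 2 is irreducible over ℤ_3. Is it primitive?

Yes

Write f(x) = x² + x + 2.
|GF(3^2)^×| = 3^2 − 1 = 8. Prime factorization: 8 = 2^3.
f is primitive ⇔ x has order 8 in GF(3)[x]/(f), i.e. x^(8/q) ≠ 1 for each prime q | 8.
x^(4) mod f = 2.
None equal 1, so x has full order 8; f is primitive.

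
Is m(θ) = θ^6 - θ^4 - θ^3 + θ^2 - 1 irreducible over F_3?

Yes

Check for roots in F_3: m(0) = 2; m(1) = 2; m(2) = 1.
No roots, so no linear factors.
Monic irreducibles of degree 2 over GF(3): θ^2 + 1, θ^2 + θ - 1, θ^2 - θ - 1.
None of them divide m (all give nonzero remainder).
Degree-3 irreducible divisors: test the 8 monic irreducibles of degree 3 over GF(3).
None of them divide m (all give nonzero remainder).
No irreducible factor of degree ≤ 3 exists, so m is irreducible over GF(3).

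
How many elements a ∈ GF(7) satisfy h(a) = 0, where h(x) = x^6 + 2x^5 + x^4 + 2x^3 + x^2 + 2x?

5

Evaluate at each of the 7 elements of GF(7):
h(0) = 0 → root; h(1) = 2; h(2) = 0 → root; h(3) = 0 → root; h(4) = 0 → root; h(5) = 0 → root; h(6) = 4.
Roots: {0, 2, 3, 4, 5}.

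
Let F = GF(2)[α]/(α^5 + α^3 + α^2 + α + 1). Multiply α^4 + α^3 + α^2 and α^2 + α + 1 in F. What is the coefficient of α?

Multiply in GF(2)[α]: (α^4 + α^3 + α^2)·(α^2 + α + 1) = α^6 + α^4 + α^2.
Reduce using α^5 ≡ α^3 + α^2 + α + 1 (mod α^5 + α^3 + α^2 + α + 1).
Reduced: α^3 + α.

1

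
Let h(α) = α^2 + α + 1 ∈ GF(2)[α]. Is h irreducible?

Check for roots in GF(2): h(0) = 1; h(1) = 1.
No roots. A degree-2 polynomial over a field with no linear factor is irreducible.

Yes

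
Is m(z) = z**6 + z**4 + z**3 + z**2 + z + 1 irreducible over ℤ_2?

No

Check for roots in ℤ_2: m(0) = 1; m(1) = 0 → root.
m(1) = 0, so (z − 1) divides m(z); m is reducible.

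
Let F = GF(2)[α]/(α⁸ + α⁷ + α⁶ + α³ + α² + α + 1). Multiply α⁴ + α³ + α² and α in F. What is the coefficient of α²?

0

Multiply in GF(2)[α]: (α⁴ + α³ + α²)·(α) = α⁵ + α⁴ + α³.
Reduced: α⁵ + α⁴ + α³.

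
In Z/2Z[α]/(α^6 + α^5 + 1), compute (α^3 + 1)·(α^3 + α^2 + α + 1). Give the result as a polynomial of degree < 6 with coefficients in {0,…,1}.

Multiply in Z/2Z[α]: (α^3 + 1)·(α^3 + α^2 + α + 1) = α^6 + α^5 + α^4 + α^2 + α + 1.
Reduce using α^6 ≡ α^5 + 1 (mod α^6 + α^5 + 1).
Reduced: α^4 + α^2 + α.

α^4 + α^2 + α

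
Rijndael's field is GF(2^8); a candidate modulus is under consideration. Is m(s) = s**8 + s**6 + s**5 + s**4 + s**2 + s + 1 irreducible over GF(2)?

Yes

Check for roots in GF(2): m(0) = 1; m(1) = 1.
No roots, so no linear factors.
Monic irreducibles of degree 2 over GF(2): s**2 + s + 1.
None of them divide m (all give nonzero remainder).
Monic irreducibles of degree 3 over GF(2): s**3 + s + 1, s**3 + s**2 + 1.
None of them divide m (all give nonzero remainder).
Monic irreducibles of degree 4 over GF(2): s**4 + s + 1, s**4 + s**3 + 1, s**4 + s**3 + s**2 + s + 1.
None of them divide m (all give nonzero remainder).
No irreducible factor of degree ≤ 4 exists, so m is irreducible over GF(2).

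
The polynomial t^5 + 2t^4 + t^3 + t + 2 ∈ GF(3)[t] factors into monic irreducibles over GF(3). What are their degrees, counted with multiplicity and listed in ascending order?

5

Write h(t) = t^5 + 2t^4 + t^3 + t + 2.
Roots in GF(3): h(0) = 2; h(1) = 1; h(2) = 1.
Complete factorization: h(t) = (t^5 + 2t^4 + t^3 + t + 2).
Factor degrees with multiplicity: 5 = 5.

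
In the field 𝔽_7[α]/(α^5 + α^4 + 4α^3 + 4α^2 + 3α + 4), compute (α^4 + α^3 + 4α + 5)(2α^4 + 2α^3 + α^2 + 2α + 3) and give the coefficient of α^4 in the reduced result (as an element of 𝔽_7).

0

Multiply in 𝔽_7[α]: (α^4 + α^3 + 4α + 5)·(2α^4 + 2α^3 + α^2 + 2α + 3) = 2α^8 + 4α^7 + 3α^6 + 4α^5 + 2α^4 + 3α^3 + 6α^2 + α + 1.
Reduce using α^5 ≡ 6α^4 + 3α^3 + 3α^2 + 4α + 3 (mod α^5 + α^4 + 4α^3 + 4α^2 + 3α + 4).
Reduced: 2α^3 + 4α^2 + 2α.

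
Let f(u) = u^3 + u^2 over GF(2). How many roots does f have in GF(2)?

2

Evaluate at each of the 2 elements of GF(2):
f(0) = 0 → root; f(1) = 0 → root.
Roots: {0, 1}.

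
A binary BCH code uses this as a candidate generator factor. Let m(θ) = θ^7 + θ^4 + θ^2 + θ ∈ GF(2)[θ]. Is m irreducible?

No

Check for roots in GF(2): m(0) = 0 → root; m(1) = 0 → root.
m(0) = 0, so (θ) divides m(θ); m is reducible.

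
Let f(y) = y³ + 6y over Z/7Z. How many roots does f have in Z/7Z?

3

Evaluate at each of the 7 elements of Z/7Z:
f(0) = 0 → root; f(1) = 0 → root; f(2) = 6; f(3) = 3; f(4) = 4; f(5) = 1; f(6) = 0 → root.
Roots: {0, 1, 6}.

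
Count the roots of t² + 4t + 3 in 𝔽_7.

Write h(t) = t² + 4t + 3.
Evaluate at each of the 7 elements of 𝔽_7:
h(0) = 3; h(1) = 1; h(2) = 1; h(3) = 3; h(4) = 0 → root; h(5) = 6; h(6) = 0 → root.
Roots: {4, 6}.

2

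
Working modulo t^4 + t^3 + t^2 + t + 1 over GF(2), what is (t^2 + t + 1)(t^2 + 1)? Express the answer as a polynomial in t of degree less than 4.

Multiply in GF(2)[t]: (t^2 + t + 1)·(t^2 + 1) = t^4 + t^3 + t + 1.
Reduce using t^4 ≡ t^3 + t^2 + t + 1 (mod t^4 + t^3 + t^2 + t + 1).
Reduced: t^2.

t^2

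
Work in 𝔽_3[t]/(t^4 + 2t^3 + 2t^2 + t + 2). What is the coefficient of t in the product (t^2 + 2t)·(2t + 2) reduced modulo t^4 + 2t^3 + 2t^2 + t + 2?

1

Multiply in 𝔽_3[t]: (t^2 + 2t)·(2t + 2) = 2t^3 + t.
Reduced: 2t^3 + t.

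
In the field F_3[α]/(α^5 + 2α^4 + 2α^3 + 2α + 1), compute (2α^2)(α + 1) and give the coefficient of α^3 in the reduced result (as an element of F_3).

2

Multiply in F_3[α]: (2α^2)·(α + 1) = 2α^3 + 2α^2.
Reduced: 2α^3 + 2α^2.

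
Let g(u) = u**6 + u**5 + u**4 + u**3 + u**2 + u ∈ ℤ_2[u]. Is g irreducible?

Check for roots in ℤ_2: g(0) = 0 → root; g(1) = 0 → root.
g(0) = 0, so (u) divides g(u); g is reducible.

No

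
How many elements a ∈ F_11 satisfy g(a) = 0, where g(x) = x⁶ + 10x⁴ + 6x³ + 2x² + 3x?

6

Evaluate at each of the 11 elements of F_11:
g(0) = 0 → root; g(1) = 0 → root; g(2) = 0 → root; g(3) = 1; g(4) = 0 → root; g(5) = 8; g(6) = 7; g(7) = 0 → root; g(8) = 0 → root; g(9) = 2; g(10) = 4.
Roots: {0, 1, 2, 4, 7, 8}.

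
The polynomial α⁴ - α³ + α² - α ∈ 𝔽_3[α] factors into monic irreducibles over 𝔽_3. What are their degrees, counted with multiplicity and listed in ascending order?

1, 1, 2

Write f(α) = α⁴ - α³ + α² - α.
Roots in 𝔽_3: f(0) = 0 → root; f(1) = 0 → root; f(2) = 1.
Linear factors from roots: (α), (α - 1).
Complete factorization: f(α) = (α)·(α - 1)·(α² + 1).
Factor degrees with multiplicity: 1 + 1 + 2 = 4.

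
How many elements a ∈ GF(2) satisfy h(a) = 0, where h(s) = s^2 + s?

Evaluate at each of the 2 elements of GF(2):
h(0) = 0 → root; h(1) = 0 → root.
Roots: {0, 1}.

2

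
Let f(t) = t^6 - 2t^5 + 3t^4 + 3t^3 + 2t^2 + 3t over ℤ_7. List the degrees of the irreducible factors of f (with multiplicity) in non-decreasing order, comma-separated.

1, 1, 1, 1, 2

Linear factors from roots: (t), (t + 3), (t + 2).
Complete factorization: f(t) = (t)·(t + 2)·(t + 3)^2·(t^2 - 3t - 1).
Factor degrees with multiplicity: 1 + 1 + 1 + 1 + 2 = 6.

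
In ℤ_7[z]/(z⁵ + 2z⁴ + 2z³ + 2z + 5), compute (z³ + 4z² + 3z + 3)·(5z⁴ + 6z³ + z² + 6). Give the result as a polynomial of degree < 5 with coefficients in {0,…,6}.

Multiply in ℤ_7[z]: (z³ + 4z² + 3z + 3)·(5z⁴ + 6z³ + z² + 6) = 5z⁷ + 5z⁶ + 5z⁵ + 2z⁴ + 6z³ + 6z² + 4z + 4.
Reduce using z⁵ ≡ 5z⁴ + 5z³ + 5z + 2 (mod z⁵ + 2z⁴ + 2z³ + 2z + 5).
Reduced: 2z⁴ + 5z² + 5z.

2z^4 + 5z^2 + 5z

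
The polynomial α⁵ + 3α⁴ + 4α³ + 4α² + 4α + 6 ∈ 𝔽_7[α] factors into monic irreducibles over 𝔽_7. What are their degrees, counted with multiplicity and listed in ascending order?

2, 3

Write h(α) = α⁵ + 3α⁴ + 4α³ + 4α² + 4α + 6.
Complete factorization: h(α) = (α² + α + 4)·(α³ + 2α² + 5α + 5).
Factor degrees with multiplicity: 2 + 3 = 5.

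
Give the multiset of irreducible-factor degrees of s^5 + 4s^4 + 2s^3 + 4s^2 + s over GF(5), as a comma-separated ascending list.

1, 1, 1, 2

Write f(s) = s^5 + 4s^4 + 2s^3 + 4s^2 + s.
Roots in GF(5): f(0) = 0 → root; f(1) = 2; f(2) = 0 → root; f(3) = 0 → root; f(4) = 4.
Linear factors from roots: (s), (s + 3), (s + 2).
Complete factorization: f(s) = (s)·(s + 2)·(s + 3)·(s^2 + 4s + 1).
Factor degrees with multiplicity: 1 + 1 + 1 + 2 = 5.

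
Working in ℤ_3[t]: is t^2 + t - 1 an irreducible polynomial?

Write P(t) = t^2 + t - 1.
Check for roots in ℤ_3: P(0) = 2; P(1) = 1; P(2) = 2.
No roots. A degree-2 polynomial over a field with no linear factor is irreducible.

Yes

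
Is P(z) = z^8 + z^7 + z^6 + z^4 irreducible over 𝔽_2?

No

Check for roots in 𝔽_2: P(0) = 0 → root; P(1) = 0 → root.
P(0) = 0, so (z) divides P(z); P is reducible.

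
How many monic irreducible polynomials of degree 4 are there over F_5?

150

x^(5^4) − x is the product of all monic irreducibles of degree dividing 4; Möbius inversion gives N = (1/4) Σ μ(4/d)·5^d.
Divisors of 4: 1, 2, 4; μ(4/d) for each: 0, -1, 1.
Σ = − 5^2 + 5^4 = 600.
N = 600/4 = 150.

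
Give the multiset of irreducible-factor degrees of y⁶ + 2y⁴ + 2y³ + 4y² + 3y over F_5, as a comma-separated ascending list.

Write h(y) = y⁶ + 2y⁴ + 2y³ + 4y² + 3y.
Roots in F_5: h(0) = 0 → root; h(1) = 2; h(2) = 4; h(3) = 0 → root; h(4) = 2.
Linear factors from roots: (y), (y + 2).
Complete factorization: h(y) = (y)·(y + 2)^3·(y² + 4y + 1).
Factor degrees with multiplicity: 1 + 1 + 1 + 1 + 2 = 6.

1, 1, 1, 1, 2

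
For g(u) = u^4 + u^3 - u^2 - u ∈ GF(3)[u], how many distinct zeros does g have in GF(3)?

Evaluate at each of the 3 elements of GF(3):
g(0) = 0 → root; g(1) = 0 → root; g(2) = 0 → root.
Roots: {0, 1, 2}.

3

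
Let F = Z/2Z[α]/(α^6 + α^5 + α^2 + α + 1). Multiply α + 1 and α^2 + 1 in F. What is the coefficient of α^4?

Multiply in Z/2Z[α]: (α + 1)·(α^2 + 1) = α^3 + α^2 + α + 1.
Reduced: α^3 + α^2 + α + 1.

0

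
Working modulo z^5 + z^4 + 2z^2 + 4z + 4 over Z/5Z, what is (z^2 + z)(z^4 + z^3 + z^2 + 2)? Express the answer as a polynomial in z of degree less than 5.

Multiply in Z/5Z[z]: (z^2 + z)·(z^4 + z^3 + z^2 + 2) = z^6 + 2z^5 + 2z^4 + z^3 + 2z^2 + 2z.
Reduce using z^5 ≡ 4z^4 + 3z^2 + z + 1 (mod z^5 + z^4 + 2z^2 + 4z + 4).
Reduced: z^4 + 4z^3 + z^2 + 4z + 1.

z^4 + 4z^3 + z^2 + 4z + 1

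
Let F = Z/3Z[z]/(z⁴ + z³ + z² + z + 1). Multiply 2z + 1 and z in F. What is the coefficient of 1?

Multiply in Z/3Z[z]: (2z + 1)·(z) = 2z² + z.
Reduced: 2z² + z.

0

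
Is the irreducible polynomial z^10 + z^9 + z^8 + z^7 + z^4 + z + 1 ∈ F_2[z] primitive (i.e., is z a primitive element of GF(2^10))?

Write f(z) = z^10 + z^9 + z^8 + z^7 + z^4 + z + 1.
|GF(2^10)^×| = 2^10 − 1 = 1023. Prime factorization: 1023 = 3·11·31.
f is primitive ⇔ z has order 1023 in GF(2)[z]/(f), i.e. z^(1023/q) ≠ 1 for each prime q | 1023.
z^(341) mod f = z^8 + z^4 + z^3 + 1.
z^(93) mod f = z^8 + z^3 + z.
z^(33) mod f = z^6 + z^4 + z^2 + z.
None equal 1, so z has full order 1023; f is primitive.

Yes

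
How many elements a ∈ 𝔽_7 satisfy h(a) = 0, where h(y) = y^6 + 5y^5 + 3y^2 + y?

4

Evaluate at each of the 7 elements of 𝔽_7:
h(0) = 0 → root; h(1) = 3; h(2) = 0 → root; h(3) = 0 → root; h(4) = 0 → root; h(5) = 5; h(6) = 5.
Roots: {0, 2, 3, 4}.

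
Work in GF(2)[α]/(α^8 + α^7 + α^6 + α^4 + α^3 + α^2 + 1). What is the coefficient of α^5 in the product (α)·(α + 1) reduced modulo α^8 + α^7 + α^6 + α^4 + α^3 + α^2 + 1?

0

Multiply in GF(2)[α]: (α)·(α + 1) = α^2 + α.
Reduced: α^2 + α.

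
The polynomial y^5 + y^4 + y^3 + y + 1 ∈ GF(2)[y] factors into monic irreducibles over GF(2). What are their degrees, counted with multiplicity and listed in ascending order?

5

Write h(y) = y^5 + y^4 + y^3 + y + 1.
Roots in GF(2): h(0) = 1; h(1) = 1.
Complete factorization: h(y) = (y^5 + y^4 + y^3 + y + 1).
Factor degrees with multiplicity: 5 = 5.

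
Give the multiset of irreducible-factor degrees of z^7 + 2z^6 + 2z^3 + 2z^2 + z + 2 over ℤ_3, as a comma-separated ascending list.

2, 2, 3

Write f(z) = z^7 + 2z^6 + 2z^3 + 2z^2 + z + 2.
Roots in ℤ_3: f(0) = 2; f(1) = 1; f(2) = 2.
Complete factorization: f(z) = (z^2 + 2z + 2)^2·(z^3 + z^2 + 2).
Factor degrees with multiplicity: 2 + 2 + 3 = 7.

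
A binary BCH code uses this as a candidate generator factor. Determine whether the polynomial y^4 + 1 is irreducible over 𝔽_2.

Write P(y) = y^4 + 1.
Check for roots in 𝔽_2: P(0) = 1; P(1) = 0 → root.
P(1) = 0, so (y − 1) divides P(y); P is reducible.

No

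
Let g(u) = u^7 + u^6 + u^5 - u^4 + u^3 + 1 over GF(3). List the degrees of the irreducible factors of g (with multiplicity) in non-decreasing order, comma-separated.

7

Roots in GF(3): g(0) = 1; g(1) = 1; g(2) = 1.
Complete factorization: g(u) = (u^7 + u^6 + u^5 - u^4 + u^3 + 1).
Factor degrees with multiplicity: 7 = 7.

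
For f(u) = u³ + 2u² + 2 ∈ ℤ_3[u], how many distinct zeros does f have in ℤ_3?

Evaluate at each of the 3 elements of ℤ_3:
f(0) = 2; f(1) = 2; f(2) = 0 → root.
Roots: {2}.

1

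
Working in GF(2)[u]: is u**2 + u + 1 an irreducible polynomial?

Write h(u) = u**2 + u + 1.
Check for roots in GF(2): h(0) = 1; h(1) = 1.
No roots. A degree-2 polynomial over a field with no linear factor is irreducible.

Yes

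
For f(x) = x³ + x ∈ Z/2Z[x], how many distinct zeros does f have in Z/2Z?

2

Evaluate at each of the 2 elements of Z/2Z:
f(0) = 0 → root; f(1) = 0 → root.
Roots: {0, 1}.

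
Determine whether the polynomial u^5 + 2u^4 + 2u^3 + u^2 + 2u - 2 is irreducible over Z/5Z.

Yes

Write f(u) = u^5 + 2u^4 + 2u^3 + u^2 + 2u - 2.
Check for roots in Z/5Z: f(0) = 3; f(1) = 1; f(2) = 1; f(3) = 2; f(4) = 1.
No roots, so no linear factors.
Degree-2 irreducible divisors: test the 10 monic irreducibles of degree 2 over GF(5).
None of them divide f (all give nonzero remainder).
No irreducible factor of degree ≤ 2 exists, so f is irreducible over GF(5).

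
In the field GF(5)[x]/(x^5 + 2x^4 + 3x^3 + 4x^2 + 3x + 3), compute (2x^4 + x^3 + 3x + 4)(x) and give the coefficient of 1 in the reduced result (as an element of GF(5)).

4

Multiply in GF(5)[x]: (2x^4 + x^3 + 3x + 4)·(x) = 2x^5 + x^4 + 3x^2 + 4x.
Reduce using x^5 ≡ 3x^4 + 2x^3 + x^2 + 2x + 2 (mod x^5 + 2x^4 + 3x^3 + 4x^2 + 3x + 3).
Reduced: 2x^4 + 4x^3 + 3x + 4.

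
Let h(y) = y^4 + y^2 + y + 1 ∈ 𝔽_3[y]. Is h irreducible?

Yes

Check for roots in 𝔽_3: h(0) = 1; h(1) = 1; h(2) = 2.
No roots, so no linear factors.
Monic irreducibles of degree 2 over GF(3): y^2 + 1, y^2 + y + 2, y^2 + 2y + 2.
None of them divide h (all give nonzero remainder).
No irreducible factor of degree ≤ 2 exists, so h is irreducible over GF(3).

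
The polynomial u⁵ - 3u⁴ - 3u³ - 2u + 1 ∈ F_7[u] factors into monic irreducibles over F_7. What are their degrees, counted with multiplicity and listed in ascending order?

5

Write g(u) = u⁵ - 3u⁴ - 3u³ - 2u + 1.
Complete factorization: g(u) = (u⁵ - 3u⁴ - 3u³ - 2u + 1).
Factor degrees with multiplicity: 5 = 5.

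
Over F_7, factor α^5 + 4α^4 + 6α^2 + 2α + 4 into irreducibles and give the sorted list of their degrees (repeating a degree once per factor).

Write h(α) = α^5 + 4α^4 + 6α^2 + 2α + 4.
Linear factors from roots: (α + 3), (α + 2).
Complete factorization: h(α) = (α + 3)·(α + 2)^2·(α^2 + 4α + 5).
Factor degrees with multiplicity: 1 + 1 + 1 + 2 = 5.

1, 1, 1, 2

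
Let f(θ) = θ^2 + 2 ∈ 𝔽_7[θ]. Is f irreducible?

Check for roots in 𝔽_7: f(0) = 2; f(1) = 3; f(2) = 6; f(3) = 4; f(4) = 4; f(5) = 6; f(6) = 3.
No roots. A degree-2 polynomial over a field with no linear factor is irreducible.

Yes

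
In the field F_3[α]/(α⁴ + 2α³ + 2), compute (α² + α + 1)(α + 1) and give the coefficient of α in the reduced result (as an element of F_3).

Multiply in F_3[α]: (α² + α + 1)·(α + 1) = α³ + 2α² + 2α + 1.
Reduced: α³ + 2α² + 2α + 1.

2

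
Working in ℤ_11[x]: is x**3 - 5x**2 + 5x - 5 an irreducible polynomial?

Yes

Write P(x) = x**3 - 5x**2 + 5x - 5.
Check each element of ℤ_11 for a root: P(0)=6, P(1)=7, P(2)=4, P(3)=3, P(4)=10, P(5)=9, P(6)=6, P(7)=7, P(8)=7, P(9)=1, P(10)=6.
No roots. A degree-3 polynomial over a field with no linear factor is irreducible.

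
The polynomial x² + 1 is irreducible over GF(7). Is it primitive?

Write f(x) = x² + 1.
|GF(7^2)^×| = 7^2 − 1 = 48. Prime factorization: 48 = 2^4·3.
f is primitive ⇔ x has order 48 in GF(7)[x]/(f), i.e. x^(48/q) ≠ 1 for each prime q | 48.
x^(24) mod f = 1
x^(16) mod f = 1
Since x^(24) = 1, the order of x divides 24 < 48; not primitive.

No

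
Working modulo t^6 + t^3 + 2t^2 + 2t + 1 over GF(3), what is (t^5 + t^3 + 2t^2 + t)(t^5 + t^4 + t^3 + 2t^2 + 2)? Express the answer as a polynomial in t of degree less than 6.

t^5 + 2t^3 + t^2 + 2t + 2

Multiply in GF(3)[t]: (t^5 + t^3 + 2t^2 + t)·(t^5 + t^4 + t^3 + 2t^2 + 2) = t^10 + t^9 + 2t^8 + 2t^7 + t^6 + t^5 + 2t^4 + t^3 + t^2 + 2t.
Reduce using t^6 ≡ 2t^3 + t^2 + t + 2 (mod t^6 + t^3 + 2t^2 + 2t + 1).
Reduced: t^5 + 2t^3 + t^2 + 2t + 2.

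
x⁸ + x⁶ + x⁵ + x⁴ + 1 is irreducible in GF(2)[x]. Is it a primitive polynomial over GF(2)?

Yes

Write f(x) = x⁸ + x⁶ + x⁵ + x⁴ + 1.
|GF(2^8)^×| = 2^8 − 1 = 255. Prime factorization: 255 = 3·5·17.
f is primitive ⇔ x has order 255 in GF(2)[x]/(f), i.e. x^(255/q) ≠ 1 for each prime q | 255.
x^(85) mod f = x⁷ + x⁶ + x⁴ + x³ + x + 1.
x^(51) mod f = x⁶ + x³ + x² + 1.
x^(15) mod f = x⁷ + x⁶ + 1.
None equal 1, so x has full order 255; f is primitive.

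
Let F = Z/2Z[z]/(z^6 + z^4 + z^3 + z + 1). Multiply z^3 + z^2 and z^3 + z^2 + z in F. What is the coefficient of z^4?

1

Multiply in Z/2Z[z]: (z^3 + z^2)·(z^3 + z^2 + z) = z^6 + z^3.
Reduce using z^6 ≡ z^4 + z^3 + z + 1 (mod z^6 + z^4 + z^3 + z + 1).
Reduced: z^4 + z + 1.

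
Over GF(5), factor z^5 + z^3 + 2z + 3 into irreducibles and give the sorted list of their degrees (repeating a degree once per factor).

5

Write h(z) = z^5 + z^3 + 2z + 3.
Roots in GF(5): h(0) = 3; h(1) = 2; h(2) = 2; h(3) = 4; h(4) = 4.
Complete factorization: h(z) = (z^5 + z^3 + 2z + 3).
Factor degrees with multiplicity: 5 = 5.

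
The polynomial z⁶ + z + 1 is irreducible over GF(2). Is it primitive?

Write f(z) = z⁶ + z + 1.
|GF(2^6)^×| = 2^6 − 1 = 63. Prime factorization: 63 = 3^2·7.
f is primitive ⇔ z has order 63 in GF(2)[z]/(f), i.e. z^(63/q) ≠ 1 for each prime q | 63.
z^(21) mod f = z⁵ + z⁴ + z³ + z + 1.
z^(9) mod f = z⁴ + z³.
None equal 1, so z has full order 63; f is primitive.

Yes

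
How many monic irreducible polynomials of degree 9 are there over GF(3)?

2184

Gauss's count: N_{3}(9) = (1/9) Σ_{d|9} μ(9/d)·3^d.
Divisors of 9: 1, 3, 9; μ(9/d) for each: 0, -1, 1.
Σ = − 3^3 + 3^9 = 19656.
N = 19656/9 = 2184.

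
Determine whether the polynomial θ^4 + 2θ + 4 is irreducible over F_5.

Yes

Write g(θ) = θ^4 + 2θ + 4.
Check for roots in F_5: g(0) = 4; g(1) = 2; g(2) = 4; g(3) = 1; g(4) = 3.
No roots, so no linear factors.
Degree-2 irreducible divisors: test the 10 monic irreducibles of degree 2 over GF(5).
None of them divide g (all give nonzero remainder).
No irreducible factor of degree ≤ 2 exists, so g is irreducible over GF(5).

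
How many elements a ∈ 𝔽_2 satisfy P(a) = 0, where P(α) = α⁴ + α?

2

Evaluate at each of the 2 elements of 𝔽_2:
P(0) = 0 → root; P(1) = 0 → root.
Roots: {0, 1}.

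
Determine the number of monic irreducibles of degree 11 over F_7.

179756976

Gauss's count: N_{7}(11) = (1/11) Σ_{d|11} μ(11/d)·7^d.
Divisors of 11: 1, 11; μ(11/d) for each: -1, 1.
Σ = − 7^1 + 7^11 = 1977326736.
N = 1977326736/11 = 179756976.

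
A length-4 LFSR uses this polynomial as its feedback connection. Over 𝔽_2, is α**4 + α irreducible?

No

Write m(α) = α**4 + α.
Check for roots in 𝔽_2: m(0) = 0 → root; m(1) = 0 → root.
m(0) = 0, so (α) divides m(α); m is reducible.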